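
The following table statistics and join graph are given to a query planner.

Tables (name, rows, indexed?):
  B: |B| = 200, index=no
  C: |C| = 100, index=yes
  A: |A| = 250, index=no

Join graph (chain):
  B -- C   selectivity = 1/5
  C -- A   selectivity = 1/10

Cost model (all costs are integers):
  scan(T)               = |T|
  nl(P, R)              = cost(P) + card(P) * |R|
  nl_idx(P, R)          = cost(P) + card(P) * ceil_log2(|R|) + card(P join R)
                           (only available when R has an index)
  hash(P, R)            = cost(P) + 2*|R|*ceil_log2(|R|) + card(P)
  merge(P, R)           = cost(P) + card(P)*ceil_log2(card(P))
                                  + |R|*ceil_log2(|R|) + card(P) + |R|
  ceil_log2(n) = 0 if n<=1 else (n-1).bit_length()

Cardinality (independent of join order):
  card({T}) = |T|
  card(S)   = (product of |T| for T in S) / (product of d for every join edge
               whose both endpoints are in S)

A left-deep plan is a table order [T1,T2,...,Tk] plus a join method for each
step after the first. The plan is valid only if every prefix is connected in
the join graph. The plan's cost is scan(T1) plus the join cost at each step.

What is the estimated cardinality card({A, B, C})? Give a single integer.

100000

Tables in S: A(250), B(200), C(100)
Edges inside S: B-C(d=5), C-A(d=10)
numerator = 250 * 200 * 100 = 5000000
denominator = 5 * 10 = 50
card(S) = 5000000 / 50 = 100000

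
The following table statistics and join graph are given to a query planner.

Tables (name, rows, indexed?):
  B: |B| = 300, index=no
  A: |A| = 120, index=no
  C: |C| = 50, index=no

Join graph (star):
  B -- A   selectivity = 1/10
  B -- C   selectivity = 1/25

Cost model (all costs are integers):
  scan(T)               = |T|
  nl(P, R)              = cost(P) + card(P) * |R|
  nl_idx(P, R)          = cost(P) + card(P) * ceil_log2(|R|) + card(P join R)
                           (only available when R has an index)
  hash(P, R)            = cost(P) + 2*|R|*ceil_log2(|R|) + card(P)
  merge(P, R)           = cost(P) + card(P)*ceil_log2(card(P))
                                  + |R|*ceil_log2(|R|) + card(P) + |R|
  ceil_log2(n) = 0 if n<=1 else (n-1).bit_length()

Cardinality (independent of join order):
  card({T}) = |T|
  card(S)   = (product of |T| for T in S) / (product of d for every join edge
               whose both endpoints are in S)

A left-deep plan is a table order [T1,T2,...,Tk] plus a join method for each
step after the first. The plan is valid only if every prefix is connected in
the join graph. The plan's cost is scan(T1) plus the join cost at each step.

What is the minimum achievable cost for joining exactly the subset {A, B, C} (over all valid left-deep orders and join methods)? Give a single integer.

Selinger DP over subsets of {A,B,C}:
  {B}: scan cost=300, card=300
  {A}: scan cost=120, card=120
  {C}: scan cost=50, card=50
  {AB}: card=3600; try (A,hash)→2280, (B,merge)→4080, (A,merge)→4260, (B,hash)→5640, (B,nl)→36120, (A,nl)→36300; best=2280 via (A,hash)
  {BC}: card=600; try (C,hash)→1200, (B,merge)→3400, (C,merge)→3650, (B,hash)→5500, (B,nl)→15050, (C,nl)→15300; best=1200 via (C,hash)
  {ABC}: card=7200; try (A,hash)→3480, (C,hash)→6480, (A,merge)→8760, (C,merge)→49430, (A,nl)→73200, (C,nl)→182280; best=3480 via (A,hash)

3480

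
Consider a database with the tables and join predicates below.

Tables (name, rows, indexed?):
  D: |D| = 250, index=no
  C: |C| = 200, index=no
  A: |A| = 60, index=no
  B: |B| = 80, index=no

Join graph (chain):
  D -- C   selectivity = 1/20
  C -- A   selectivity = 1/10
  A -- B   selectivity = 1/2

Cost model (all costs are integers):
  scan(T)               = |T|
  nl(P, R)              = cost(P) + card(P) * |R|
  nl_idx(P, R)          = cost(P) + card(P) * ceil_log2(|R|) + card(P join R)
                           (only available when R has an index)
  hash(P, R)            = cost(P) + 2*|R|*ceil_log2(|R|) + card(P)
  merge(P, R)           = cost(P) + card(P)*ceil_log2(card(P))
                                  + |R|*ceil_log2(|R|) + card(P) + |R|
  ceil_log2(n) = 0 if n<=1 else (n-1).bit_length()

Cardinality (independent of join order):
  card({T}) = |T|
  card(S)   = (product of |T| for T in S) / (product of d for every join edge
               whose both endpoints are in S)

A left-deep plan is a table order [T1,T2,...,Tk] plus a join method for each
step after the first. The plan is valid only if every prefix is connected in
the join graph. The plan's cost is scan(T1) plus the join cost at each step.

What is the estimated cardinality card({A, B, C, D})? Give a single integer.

600000

Tables in S: A(60), B(80), C(200), D(250)
Edges inside S: D-C(d=20), C-A(d=10), A-B(d=2)
numerator = 60 * 80 * 200 * 250 = 240000000
denominator = 20 * 10 * 2 = 400
card(S) = 240000000 / 400 = 600000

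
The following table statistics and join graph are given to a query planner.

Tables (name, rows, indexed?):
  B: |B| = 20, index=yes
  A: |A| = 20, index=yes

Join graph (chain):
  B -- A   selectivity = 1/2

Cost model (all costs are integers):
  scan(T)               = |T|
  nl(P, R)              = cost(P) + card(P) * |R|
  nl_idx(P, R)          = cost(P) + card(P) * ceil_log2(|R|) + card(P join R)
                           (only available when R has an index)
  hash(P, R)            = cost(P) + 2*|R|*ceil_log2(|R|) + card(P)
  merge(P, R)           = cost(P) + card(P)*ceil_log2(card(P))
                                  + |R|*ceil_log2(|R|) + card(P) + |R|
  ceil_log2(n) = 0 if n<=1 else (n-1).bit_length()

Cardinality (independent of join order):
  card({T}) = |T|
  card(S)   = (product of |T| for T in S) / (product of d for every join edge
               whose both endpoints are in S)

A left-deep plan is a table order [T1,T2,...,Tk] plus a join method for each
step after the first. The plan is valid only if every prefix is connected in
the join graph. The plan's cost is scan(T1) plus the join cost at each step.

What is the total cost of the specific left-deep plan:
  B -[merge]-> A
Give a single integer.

step 1: scan B: cost=20, card=20
step 2: join A via merge
    card(P join A) = 20*20/(2) = 200
    cost = 20 + 20*5 + 20*5 + 20 + 20 = 260

260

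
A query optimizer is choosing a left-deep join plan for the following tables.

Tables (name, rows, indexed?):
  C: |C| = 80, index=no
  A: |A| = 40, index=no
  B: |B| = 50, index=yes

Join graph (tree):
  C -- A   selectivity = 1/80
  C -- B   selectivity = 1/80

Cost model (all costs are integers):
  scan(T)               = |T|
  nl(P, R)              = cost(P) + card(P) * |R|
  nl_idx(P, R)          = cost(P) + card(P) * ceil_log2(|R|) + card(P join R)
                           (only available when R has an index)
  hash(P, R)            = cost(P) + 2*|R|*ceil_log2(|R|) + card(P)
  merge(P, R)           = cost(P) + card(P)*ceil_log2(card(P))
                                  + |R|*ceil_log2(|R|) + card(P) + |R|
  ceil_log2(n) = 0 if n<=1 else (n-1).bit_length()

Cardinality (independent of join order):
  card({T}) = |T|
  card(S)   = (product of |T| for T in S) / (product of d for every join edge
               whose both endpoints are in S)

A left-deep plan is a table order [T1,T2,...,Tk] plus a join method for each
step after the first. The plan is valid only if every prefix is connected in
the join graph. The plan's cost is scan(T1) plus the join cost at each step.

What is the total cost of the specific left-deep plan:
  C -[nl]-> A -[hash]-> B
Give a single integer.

3920

step 1: scan C: cost=80, card=80
step 2: join A via nl
    card(P join A) = 80*40/(80) = 40
    cost = 80 + 80*40 = 3280
step 3: join B via hash
    card(P join B) = 40*50/(80) = 25
    cost = 3280 + 2*50*6 + 40 = 3920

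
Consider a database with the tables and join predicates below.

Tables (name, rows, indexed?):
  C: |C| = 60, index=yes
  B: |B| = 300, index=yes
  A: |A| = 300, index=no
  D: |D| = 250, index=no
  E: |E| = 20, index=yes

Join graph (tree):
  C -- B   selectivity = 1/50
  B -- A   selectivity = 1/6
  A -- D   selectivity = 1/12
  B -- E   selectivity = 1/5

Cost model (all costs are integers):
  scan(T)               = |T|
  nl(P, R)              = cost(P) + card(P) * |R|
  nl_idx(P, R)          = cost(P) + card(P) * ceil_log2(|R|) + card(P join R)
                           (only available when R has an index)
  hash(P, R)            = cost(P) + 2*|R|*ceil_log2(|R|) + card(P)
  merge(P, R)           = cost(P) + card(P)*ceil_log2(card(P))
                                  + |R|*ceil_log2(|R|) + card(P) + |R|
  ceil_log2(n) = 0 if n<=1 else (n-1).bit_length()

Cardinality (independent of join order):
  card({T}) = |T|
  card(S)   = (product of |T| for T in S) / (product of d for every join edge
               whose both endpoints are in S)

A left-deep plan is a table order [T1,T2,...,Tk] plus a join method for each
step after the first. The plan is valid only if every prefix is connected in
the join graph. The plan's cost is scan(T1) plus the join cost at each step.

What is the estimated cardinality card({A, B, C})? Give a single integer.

18000

Tables in S: A(300), B(300), C(60)
Edges inside S: C-B(d=50), B-A(d=6)
numerator = 300 * 300 * 60 = 5400000
denominator = 50 * 6 = 300
card(S) = 5400000 / 300 = 18000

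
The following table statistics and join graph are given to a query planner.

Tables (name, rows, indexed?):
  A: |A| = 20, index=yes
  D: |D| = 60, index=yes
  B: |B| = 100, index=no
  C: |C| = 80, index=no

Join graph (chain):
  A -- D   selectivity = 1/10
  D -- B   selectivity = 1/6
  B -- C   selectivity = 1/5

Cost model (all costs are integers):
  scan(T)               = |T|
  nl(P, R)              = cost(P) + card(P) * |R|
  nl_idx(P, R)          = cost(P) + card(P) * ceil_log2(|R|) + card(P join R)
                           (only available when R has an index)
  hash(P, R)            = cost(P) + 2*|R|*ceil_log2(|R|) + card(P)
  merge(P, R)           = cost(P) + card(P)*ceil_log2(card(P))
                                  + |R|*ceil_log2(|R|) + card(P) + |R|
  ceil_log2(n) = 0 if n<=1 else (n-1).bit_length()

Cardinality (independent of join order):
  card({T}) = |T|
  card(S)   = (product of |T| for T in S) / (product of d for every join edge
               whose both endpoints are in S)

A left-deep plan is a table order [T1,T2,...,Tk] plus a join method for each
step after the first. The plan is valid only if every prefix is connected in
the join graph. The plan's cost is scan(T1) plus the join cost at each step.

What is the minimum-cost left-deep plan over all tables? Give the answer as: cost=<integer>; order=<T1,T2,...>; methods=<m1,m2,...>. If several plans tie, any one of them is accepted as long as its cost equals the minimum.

cost=4900; order=A,D,B,C; methods=nl_idx,hash,hash

Selinger DP (subsets sized 1..n):
  {A}: scan cost=20, card=20
  {D}: scan cost=60, card=60
  {B}: scan cost=100, card=100
  {C}: scan cost=80, card=80
  {AD}: card=120; try (D,nl_idx)→260, (A,hash)→320, (A,nl_idx)→480, (D,merge)→560, (A,merge)→600, (D,hash)→760 …(+2); best=260 via (D,nl_idx)
  {BD}: card=1000; try (D,hash)→920, (B,merge)→1280, (D,merge)→1320, (B,hash)→1520, (D,nl_idx)→1700, (B,nl)→6060 …(+1); best=920 via (D,hash)
  {BC}: card=1600; try (C,hash)→1320, (B,merge)→1520, (C,merge)→1540, (B,hash)→1560, (B,nl)→8080, (C,nl)→8100; best=1320 via (C,hash)
  {ABD}: card=2000; try (B,hash)→1780, (B,merge)→2020, (A,hash)→2120, (A,nl_idx)→7920, (A,merge)→12040, (B,nl)→12260 …(+1); best=1780 via (B,hash)
  {BCD}: card=16000; try (C,hash)→3040, (D,hash)→3640, (C,merge)→12560, (D,merge)→20940, (D,nl_idx)→26920, (C,nl)→80920 …(+1); best=3040 via (C,hash)
  {ABCD}: card=32000; try (C,hash)→4900, (A,hash)→19240, (C,merge)→26420, (A,nl_idx)→115040, (C,nl)→161780, (A,merge)→243160 …(+1); best=4900 via (C,hash)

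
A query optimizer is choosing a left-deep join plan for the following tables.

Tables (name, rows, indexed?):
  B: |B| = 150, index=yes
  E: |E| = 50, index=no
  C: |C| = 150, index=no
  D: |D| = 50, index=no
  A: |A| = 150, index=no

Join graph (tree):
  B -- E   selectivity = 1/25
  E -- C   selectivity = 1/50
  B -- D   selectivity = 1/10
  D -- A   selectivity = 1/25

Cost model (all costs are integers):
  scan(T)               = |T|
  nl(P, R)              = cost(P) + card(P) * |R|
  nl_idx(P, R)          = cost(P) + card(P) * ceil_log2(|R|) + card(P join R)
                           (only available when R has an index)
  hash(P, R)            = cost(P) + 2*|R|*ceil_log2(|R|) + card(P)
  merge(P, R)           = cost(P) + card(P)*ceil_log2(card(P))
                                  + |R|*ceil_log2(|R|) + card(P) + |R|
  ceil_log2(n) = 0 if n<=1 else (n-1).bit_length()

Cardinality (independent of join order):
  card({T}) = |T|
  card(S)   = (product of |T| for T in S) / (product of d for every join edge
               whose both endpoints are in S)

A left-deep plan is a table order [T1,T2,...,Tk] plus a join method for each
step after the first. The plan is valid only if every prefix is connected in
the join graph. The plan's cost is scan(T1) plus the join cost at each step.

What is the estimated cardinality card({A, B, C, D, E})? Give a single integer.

Tables in S: A(150), B(150), C(150), D(50), E(50)
Edges inside S: B-E(d=25), E-C(d=50), B-D(d=10), D-A(d=25)
numerator = 150 * 150 * 150 * 50 * 50 = 8437500000
denominator = 25 * 50 * 10 * 25 = 312500
card(S) = 8437500000 / 312500 = 27000

27000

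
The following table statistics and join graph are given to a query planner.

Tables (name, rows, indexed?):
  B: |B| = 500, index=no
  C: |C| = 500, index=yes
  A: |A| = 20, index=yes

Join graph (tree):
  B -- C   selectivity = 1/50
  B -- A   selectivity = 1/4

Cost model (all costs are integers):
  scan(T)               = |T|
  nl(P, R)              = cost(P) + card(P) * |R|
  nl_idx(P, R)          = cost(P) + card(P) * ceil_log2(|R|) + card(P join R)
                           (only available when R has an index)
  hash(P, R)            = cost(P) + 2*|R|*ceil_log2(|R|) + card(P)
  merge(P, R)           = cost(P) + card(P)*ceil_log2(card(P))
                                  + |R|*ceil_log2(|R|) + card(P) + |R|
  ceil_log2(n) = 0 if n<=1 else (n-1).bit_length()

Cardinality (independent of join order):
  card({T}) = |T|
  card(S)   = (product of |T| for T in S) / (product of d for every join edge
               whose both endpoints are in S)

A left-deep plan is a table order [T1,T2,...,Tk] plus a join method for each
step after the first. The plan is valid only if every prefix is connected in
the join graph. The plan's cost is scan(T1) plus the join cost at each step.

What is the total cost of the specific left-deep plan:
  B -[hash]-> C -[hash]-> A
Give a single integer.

15200

step 1: scan B: cost=500, card=500
step 2: join C via hash
    card(P join C) = 500*500/(50) = 5000
    cost = 500 + 2*500*9 + 500 = 10000
step 3: join A via hash
    card(P join A) = 5000*20/(4) = 25000
    cost = 10000 + 2*20*5 + 5000 = 15200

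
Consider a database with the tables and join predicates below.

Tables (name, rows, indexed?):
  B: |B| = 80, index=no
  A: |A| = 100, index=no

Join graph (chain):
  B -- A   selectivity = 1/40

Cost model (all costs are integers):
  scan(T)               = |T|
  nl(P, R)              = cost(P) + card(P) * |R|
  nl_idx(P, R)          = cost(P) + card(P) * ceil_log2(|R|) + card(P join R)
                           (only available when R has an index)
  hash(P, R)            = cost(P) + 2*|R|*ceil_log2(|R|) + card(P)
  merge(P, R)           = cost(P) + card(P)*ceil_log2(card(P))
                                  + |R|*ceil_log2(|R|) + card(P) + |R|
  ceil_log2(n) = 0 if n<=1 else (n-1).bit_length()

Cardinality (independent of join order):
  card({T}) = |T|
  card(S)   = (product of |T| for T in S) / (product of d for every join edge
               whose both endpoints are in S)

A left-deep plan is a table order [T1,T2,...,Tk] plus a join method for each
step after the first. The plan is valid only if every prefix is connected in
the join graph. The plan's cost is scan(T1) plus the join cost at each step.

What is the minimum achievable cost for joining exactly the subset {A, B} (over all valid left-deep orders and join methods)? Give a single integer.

Selinger DP over subsets of {A,B}:
  {B}: scan cost=80, card=80
  {A}: scan cost=100, card=100
  {AB}: card=200; try (B,hash)→1320, (A,merge)→1520, (B,merge)→1540, (A,hash)→1560, (A,nl)→8080, (B,nl)→8100; best=1320 via (B,hash)

1320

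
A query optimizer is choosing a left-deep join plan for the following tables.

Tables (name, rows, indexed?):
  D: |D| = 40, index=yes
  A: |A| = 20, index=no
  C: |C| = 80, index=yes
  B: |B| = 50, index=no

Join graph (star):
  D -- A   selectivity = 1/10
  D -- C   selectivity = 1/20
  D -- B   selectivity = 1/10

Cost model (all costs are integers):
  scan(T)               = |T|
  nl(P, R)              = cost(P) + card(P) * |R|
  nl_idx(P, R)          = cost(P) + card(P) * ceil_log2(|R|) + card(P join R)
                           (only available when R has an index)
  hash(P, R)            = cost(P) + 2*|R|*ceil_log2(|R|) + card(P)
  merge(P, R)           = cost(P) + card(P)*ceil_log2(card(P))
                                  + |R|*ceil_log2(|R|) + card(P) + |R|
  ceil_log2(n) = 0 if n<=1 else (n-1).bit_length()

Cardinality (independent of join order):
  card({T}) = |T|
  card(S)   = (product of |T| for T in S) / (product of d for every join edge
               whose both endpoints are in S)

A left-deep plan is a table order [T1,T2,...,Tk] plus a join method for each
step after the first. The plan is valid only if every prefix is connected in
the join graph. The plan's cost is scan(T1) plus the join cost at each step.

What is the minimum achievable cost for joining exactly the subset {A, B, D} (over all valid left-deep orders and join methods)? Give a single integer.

900

Selinger DP over subsets of {A,B,D}:
  {D}: scan cost=40, card=40
  {A}: scan cost=20, card=20
  {B}: scan cost=50, card=50
  {AD}: card=80; try (D,nl_idx)→220, (A,hash)→280, (D,merge)→420, (A,merge)→440, (D,hash)→520, (D,nl)→820 …(+1); best=220 via (D,nl_idx)
  {BD}: card=200; try (D,nl_idx)→550, (D,hash)→580, (B,merge)→670, (D,merge)→680, (B,hash)→680, (B,nl)→2040 …(+1); best=550 via (D,nl_idx)
  {ABD}: card=400; try (B,hash)→900, (A,hash)→950, (B,merge)→1210, (A,merge)→2470, (B,nl)→4220, (A,nl)→4550; best=900 via (B,hash)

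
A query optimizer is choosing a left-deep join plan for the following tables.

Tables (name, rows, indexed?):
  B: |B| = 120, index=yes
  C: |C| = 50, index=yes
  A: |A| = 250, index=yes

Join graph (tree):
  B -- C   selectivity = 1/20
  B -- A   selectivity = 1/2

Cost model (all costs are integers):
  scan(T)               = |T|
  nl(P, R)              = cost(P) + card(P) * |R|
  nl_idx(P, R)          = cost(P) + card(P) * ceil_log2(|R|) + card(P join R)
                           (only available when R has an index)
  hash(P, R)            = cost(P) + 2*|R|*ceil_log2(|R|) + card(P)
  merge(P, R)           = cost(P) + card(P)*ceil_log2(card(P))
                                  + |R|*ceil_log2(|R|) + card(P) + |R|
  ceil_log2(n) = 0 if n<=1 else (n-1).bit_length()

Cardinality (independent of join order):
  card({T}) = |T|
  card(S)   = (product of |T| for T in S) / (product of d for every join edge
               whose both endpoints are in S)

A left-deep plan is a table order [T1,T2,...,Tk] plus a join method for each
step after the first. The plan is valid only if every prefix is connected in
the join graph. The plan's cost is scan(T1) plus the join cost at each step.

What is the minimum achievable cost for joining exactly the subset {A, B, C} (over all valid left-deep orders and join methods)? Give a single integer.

Selinger DP over subsets of {A,B,C}:
  {B}: scan cost=120, card=120
  {C}: scan cost=50, card=50
  {A}: scan cost=250, card=250
  {BC}: card=300; try (B,nl_idx)→700, (C,hash)→840, (C,nl_idx)→1140, (B,merge)→1360, (C,merge)→1430, (B,hash)→1780 …(+2); best=700 via (B,nl_idx)
  {AB}: card=15000; try (B,hash)→2180, (A,merge)→3330, (B,merge)→3460, (A,hash)→4240, (A,nl_idx)→16080, (B,nl_idx)→17000 …(+2); best=2180 via (B,hash)
  {ABC}: card=37500; try (A,hash)→5000, (A,merge)→5950, (C,hash)→17780, (A,nl_idx)→40600, (A,nl)→75700, (C,nl_idx)→129680 …(+2); best=5000 via (A,hash)

5000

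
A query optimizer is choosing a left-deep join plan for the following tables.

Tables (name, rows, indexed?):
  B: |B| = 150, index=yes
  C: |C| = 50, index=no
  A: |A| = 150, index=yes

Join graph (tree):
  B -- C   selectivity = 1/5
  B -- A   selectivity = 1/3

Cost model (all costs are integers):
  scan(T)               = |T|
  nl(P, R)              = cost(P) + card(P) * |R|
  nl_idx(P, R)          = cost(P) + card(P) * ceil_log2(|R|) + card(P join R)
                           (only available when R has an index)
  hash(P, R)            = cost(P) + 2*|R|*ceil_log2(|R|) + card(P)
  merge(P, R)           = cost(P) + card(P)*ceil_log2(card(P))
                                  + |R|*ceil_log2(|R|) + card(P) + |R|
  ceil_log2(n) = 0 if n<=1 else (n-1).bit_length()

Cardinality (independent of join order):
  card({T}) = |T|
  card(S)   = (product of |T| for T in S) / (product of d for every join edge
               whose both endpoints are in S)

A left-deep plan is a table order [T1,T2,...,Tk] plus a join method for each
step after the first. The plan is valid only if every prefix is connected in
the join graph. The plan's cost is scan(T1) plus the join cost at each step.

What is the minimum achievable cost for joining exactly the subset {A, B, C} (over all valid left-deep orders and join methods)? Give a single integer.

4800

Selinger DP over subsets of {A,B,C}:
  {B}: scan cost=150, card=150
  {C}: scan cost=50, card=50
  {A}: scan cost=150, card=150
  {BC}: card=1500; try (C,hash)→900, (B,merge)→1750, (C,merge)→1850, (B,nl_idx)→1950, (B,hash)→2500, (B,nl)→7550 …(+1); best=900 via (C,hash)
  {AB}: card=7500; try (B,hash)→2700, (A,hash)→2700, (B,merge)→2850, (A,merge)→2850, (B,nl_idx)→8850, (A,nl_idx)→8850 …(+2); best=2700 via (B,hash)
  {ABC}: card=75000; try (A,hash)→4800, (C,hash)→10800, (A,merge)→20250, (A,nl_idx)→87900, (C,merge)→108050, (A,nl)→225900 …(+1); best=4800 via (A,hash)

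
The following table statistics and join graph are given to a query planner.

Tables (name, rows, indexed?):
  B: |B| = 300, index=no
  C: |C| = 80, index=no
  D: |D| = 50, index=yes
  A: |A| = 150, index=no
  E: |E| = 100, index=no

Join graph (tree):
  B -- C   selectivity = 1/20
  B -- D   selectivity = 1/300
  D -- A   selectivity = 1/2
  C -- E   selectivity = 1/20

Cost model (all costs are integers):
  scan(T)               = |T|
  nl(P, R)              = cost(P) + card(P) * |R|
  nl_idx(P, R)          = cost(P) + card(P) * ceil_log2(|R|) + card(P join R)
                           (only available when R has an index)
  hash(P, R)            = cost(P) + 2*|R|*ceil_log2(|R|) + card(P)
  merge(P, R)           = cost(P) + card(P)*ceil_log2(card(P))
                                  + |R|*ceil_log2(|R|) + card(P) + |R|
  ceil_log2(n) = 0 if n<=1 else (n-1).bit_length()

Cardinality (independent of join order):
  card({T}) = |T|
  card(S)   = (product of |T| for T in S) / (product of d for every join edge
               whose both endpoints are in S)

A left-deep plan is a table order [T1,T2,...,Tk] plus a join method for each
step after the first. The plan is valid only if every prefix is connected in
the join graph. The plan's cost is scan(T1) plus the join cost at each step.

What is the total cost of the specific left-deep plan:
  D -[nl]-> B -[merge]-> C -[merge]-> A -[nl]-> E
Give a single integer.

step 1: scan D: cost=50, card=50
step 2: join B via nl
    card(P join B) = 50*300/(300) = 50
    cost = 50 + 50*300 = 15050
step 3: join C via merge
    card(P join C) = 50*80/(20) = 200
    cost = 15050 + 50*6 + 80*7 + 50 + 80 = 16040
step 4: join A via merge
    card(P join A) = 200*150/(2) = 15000
    cost = 16040 + 200*8 + 150*8 + 200 + 150 = 19190
step 5: join E via nl
    card(P join E) = 15000*100/(20) = 75000
    cost = 19190 + 15000*100 = 1519190

1519190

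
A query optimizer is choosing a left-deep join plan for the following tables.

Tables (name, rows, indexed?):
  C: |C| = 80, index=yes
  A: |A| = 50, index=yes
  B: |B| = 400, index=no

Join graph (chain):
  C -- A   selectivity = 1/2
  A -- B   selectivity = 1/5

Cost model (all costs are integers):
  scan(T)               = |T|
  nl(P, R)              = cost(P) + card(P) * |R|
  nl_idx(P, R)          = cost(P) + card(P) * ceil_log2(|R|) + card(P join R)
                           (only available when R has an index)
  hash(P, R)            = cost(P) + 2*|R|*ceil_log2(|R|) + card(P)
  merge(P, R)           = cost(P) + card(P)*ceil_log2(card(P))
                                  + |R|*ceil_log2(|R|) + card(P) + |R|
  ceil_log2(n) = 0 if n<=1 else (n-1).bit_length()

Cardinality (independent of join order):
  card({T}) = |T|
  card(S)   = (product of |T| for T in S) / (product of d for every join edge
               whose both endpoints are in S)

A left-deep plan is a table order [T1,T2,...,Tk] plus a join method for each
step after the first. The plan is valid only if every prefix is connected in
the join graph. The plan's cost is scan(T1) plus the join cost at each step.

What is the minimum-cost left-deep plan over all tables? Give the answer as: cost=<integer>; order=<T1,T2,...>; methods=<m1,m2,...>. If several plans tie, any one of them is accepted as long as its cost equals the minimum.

Selinger DP (subsets sized 1..n):
  {C}: scan cost=80, card=80
  {A}: scan cost=50, card=50
  {B}: scan cost=400, card=400
  {AC}: card=2000; try (A,hash)→760, (C,merge)→1040, (A,merge)→1070, (C,hash)→1220, (C,nl_idx)→2400, (A,nl_idx)→2560 …(+2); best=760 via (A,hash)
  {AB}: card=4000; try (A,hash)→1400, (B,merge)→4400, (A,merge)→4750, (A,nl_idx)→6800, (B,hash)→7300, (B,nl)→20050 …(+1); best=1400 via (A,hash)
  {ABC}: card=160000; try (C,hash)→6520, (B,hash)→9960, (B,merge)→28760, (C,merge)→54040, (C,nl_idx)→189400, (C,nl)→321400 …(+1); best=6520 via (C,hash)

cost=6520; order=B,A,C; methods=hash,hash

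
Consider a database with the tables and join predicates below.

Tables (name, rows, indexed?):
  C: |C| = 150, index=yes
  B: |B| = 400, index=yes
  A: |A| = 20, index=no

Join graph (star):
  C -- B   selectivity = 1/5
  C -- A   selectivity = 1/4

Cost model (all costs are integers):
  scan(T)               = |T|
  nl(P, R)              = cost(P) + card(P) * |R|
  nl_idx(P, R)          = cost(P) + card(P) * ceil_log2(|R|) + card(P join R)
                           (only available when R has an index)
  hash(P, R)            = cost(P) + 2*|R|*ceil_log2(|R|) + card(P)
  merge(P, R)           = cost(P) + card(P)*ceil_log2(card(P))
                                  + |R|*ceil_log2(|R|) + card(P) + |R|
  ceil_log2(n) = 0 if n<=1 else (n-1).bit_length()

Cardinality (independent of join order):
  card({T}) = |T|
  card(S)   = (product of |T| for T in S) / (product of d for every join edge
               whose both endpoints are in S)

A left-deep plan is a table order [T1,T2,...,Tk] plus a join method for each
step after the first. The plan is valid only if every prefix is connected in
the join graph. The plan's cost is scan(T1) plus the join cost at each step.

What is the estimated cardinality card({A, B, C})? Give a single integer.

60000

Tables in S: A(20), B(400), C(150)
Edges inside S: C-B(d=5), C-A(d=4)
numerator = 20 * 400 * 150 = 1200000
denominator = 5 * 4 = 20
card(S) = 1200000 / 20 = 60000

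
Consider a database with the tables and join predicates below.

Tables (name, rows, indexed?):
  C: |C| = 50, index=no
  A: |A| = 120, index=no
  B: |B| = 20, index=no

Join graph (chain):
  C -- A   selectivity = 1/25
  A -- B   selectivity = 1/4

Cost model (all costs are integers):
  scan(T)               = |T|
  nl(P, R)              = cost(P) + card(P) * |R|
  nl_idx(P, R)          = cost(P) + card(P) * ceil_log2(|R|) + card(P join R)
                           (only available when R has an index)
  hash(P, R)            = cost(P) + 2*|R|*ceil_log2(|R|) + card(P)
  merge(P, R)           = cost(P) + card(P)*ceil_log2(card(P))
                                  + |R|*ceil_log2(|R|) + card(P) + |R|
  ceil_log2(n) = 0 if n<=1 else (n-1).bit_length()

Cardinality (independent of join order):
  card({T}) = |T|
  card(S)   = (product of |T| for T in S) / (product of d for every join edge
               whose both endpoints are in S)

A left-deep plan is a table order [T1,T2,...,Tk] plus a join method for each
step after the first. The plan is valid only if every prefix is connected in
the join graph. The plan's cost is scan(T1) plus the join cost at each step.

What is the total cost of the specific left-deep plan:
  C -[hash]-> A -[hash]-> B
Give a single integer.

step 1: scan C: cost=50, card=50
step 2: join A via hash
    card(P join A) = 50*120/(25) = 240
    cost = 50 + 2*120*7 + 50 = 1780
step 3: join B via hash
    card(P join B) = 240*20/(4) = 1200
    cost = 1780 + 2*20*5 + 240 = 2220

2220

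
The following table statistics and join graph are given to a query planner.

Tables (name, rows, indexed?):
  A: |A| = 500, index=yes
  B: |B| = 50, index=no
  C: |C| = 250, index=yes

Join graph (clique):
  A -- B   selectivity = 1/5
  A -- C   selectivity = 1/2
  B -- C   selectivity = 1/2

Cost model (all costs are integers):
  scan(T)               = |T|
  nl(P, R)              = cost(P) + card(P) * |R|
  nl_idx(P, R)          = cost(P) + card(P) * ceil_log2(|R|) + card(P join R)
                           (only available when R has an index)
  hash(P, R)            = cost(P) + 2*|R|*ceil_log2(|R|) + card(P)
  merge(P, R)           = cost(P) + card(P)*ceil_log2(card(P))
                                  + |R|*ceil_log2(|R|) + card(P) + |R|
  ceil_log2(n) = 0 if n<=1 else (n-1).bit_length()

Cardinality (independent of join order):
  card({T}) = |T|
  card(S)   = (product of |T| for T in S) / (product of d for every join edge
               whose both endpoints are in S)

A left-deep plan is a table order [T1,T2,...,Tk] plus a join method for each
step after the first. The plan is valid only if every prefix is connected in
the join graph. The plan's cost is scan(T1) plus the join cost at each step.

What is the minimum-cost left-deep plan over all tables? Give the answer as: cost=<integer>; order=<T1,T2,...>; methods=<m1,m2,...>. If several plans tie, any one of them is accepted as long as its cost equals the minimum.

cost=10600; order=A,B,C; methods=hash,hash

Selinger DP (subsets sized 1..n):
  {A}: scan cost=500, card=500
  {B}: scan cost=50, card=50
  {C}: scan cost=250, card=250
  {AB}: card=5000; try (B,hash)→1600, (A,merge)→5400, (A,nl_idx)→5500, (B,merge)→5850, (A,hash)→9100, (A,nl)→25050 …(+1); best=1600 via (B,hash)
  {AC}: card=62500; try (C,hash)→5000, (A,merge)→7500, (C,merge)→7750, (A,hash)→9500, (A,nl_idx)→65000, (C,nl_idx)→67000 …(+2); best=5000 via (C,hash)
  {BC}: card=6250; try (B,hash)→1100, (C,merge)→2650, (B,merge)→2850, (C,hash)→4100, (C,nl_idx)→6700, (C,nl)→12550 …(+1); best=1100 via (B,hash)
  {ABC}: card=312500; try (C,hash)→10600, (A,hash)→16350, (B,hash)→68100, (C,merge)→73850, (A,merge)→93600, (C,nl_idx)→354100 …(+5); best=10600 via (C,hash)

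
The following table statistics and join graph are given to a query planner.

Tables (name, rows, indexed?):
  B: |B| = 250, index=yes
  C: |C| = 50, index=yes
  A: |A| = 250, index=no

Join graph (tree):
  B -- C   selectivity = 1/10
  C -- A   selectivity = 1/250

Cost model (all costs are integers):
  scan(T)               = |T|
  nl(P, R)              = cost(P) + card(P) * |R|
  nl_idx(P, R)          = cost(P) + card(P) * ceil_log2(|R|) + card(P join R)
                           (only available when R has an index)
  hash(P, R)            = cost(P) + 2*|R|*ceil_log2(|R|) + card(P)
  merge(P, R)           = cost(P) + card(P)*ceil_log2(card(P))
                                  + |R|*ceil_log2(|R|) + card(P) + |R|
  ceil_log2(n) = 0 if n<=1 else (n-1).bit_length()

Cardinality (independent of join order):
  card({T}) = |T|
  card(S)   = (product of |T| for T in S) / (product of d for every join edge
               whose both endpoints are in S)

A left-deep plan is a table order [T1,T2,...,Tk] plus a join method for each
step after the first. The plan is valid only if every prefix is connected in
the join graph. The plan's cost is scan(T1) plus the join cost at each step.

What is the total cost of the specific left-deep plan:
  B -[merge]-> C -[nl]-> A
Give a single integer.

315350

step 1: scan B: cost=250, card=250
step 2: join C via merge
    card(P join C) = 250*50/(10) = 1250
    cost = 250 + 250*8 + 50*6 + 250 + 50 = 2850
step 3: join A via nl
    card(P join A) = 1250*250/(250) = 1250
    cost = 2850 + 1250*250 = 315350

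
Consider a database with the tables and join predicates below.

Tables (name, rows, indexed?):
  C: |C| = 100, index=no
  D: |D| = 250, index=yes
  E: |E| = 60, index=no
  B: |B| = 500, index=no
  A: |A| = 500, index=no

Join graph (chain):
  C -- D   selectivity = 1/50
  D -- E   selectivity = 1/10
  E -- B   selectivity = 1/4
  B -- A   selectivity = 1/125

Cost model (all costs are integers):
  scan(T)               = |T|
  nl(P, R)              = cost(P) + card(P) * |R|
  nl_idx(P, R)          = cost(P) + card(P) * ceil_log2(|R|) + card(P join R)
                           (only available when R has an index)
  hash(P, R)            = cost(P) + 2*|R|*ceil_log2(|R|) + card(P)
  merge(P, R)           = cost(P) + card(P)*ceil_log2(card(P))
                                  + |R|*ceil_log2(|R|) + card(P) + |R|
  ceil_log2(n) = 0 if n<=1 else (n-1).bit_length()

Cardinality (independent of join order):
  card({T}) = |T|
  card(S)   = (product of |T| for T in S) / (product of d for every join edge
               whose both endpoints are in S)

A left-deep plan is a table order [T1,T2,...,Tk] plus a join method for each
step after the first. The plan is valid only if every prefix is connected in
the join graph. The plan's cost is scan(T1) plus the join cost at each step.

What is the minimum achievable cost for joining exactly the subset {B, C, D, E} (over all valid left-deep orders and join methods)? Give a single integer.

Selinger DP over subsets of {B,C,D,E}:
  {C}: scan cost=100, card=100
  {D}: scan cost=250, card=250
  {E}: scan cost=60, card=60
  {B}: scan cost=500, card=500
  {CD}: card=500; try (D,nl_idx)→1400, (C,hash)→1900, (D,merge)→3150, (C,merge)→3300, (D,hash)→4200, (D,nl)→25100 …(+1); best=1400 via (D,nl_idx)
  {DE}: card=1500; try (E,hash)→1220, (D,nl_idx)→2040, (D,merge)→2730, (E,merge)→2920, (D,hash)→4120, (D,nl)→15060 …(+1); best=1220 via (E,hash)
  {BE}: card=7500; try (E,hash)→1720, (B,merge)→5480, (E,merge)→5920, (B,hash)→9120, (B,nl)→30060, (E,nl)→30500; best=1720 via (E,hash)
  {CDE}: card=3000; try (E,hash)→2620, (C,hash)→4120, (E,merge)→6820, (C,merge)→20020, (E,nl)→31400, (C,nl)→151220; best=2620 via (E,hash)
  {BDE}: card=187500; try (B,hash)→11720, (D,hash)→13220, (B,merge)→24220, (D,merge)→108970, (D,nl_idx)→249220, (B,nl)→751220 …(+1); best=11720 via (B,hash)
  {BCDE}: card=375000; try (B,hash)→14620, (B,merge)→46620, (C,hash)→200620, (B,nl)→1502620, (C,merge)→3575020, (C,nl)→18761720; best=14620 via (B,hash)

14620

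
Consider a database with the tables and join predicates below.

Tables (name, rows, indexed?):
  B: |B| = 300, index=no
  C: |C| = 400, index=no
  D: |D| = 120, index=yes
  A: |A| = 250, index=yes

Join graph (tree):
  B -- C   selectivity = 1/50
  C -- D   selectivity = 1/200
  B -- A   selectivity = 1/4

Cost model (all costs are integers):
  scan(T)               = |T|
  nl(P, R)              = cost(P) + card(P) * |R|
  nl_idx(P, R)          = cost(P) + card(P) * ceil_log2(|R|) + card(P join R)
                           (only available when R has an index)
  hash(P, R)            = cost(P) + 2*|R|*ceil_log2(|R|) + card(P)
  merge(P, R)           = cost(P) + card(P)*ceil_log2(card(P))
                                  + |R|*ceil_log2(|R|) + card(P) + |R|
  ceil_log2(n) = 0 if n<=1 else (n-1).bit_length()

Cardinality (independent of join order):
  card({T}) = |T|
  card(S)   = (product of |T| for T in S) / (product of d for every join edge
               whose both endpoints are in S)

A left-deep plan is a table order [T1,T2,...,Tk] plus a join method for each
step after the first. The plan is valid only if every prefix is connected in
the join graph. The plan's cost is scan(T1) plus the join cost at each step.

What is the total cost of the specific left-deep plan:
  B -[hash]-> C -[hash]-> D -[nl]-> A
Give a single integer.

step 1: scan B: cost=300, card=300
step 2: join C via hash
    card(P join C) = 300*400/(50) = 2400
    cost = 300 + 2*400*9 + 300 = 7800
step 3: join D via hash
    card(P join D) = 2400*120/(200) = 1440
    cost = 7800 + 2*120*7 + 2400 = 11880
step 4: join A via nl
    card(P join A) = 1440*250/(4) = 90000
    cost = 11880 + 1440*250 = 371880

371880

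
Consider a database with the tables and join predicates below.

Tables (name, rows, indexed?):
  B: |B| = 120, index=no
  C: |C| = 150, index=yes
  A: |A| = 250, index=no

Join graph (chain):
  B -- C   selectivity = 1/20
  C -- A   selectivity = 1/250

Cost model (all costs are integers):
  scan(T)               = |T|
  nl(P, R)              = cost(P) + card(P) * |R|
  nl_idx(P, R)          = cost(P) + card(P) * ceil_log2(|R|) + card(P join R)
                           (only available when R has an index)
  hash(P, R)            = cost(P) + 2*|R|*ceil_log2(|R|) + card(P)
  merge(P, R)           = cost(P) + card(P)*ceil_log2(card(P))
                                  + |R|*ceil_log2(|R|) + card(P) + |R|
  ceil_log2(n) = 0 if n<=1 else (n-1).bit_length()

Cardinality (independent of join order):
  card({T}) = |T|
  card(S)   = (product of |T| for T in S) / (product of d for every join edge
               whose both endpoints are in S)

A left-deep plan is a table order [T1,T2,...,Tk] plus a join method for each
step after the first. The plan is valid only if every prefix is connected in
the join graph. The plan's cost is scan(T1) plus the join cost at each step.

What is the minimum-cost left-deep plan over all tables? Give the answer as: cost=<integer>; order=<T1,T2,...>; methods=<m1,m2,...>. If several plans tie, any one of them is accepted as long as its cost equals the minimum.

cost=4230; order=A,C,B; methods=nl_idx,hash

Selinger DP (subsets sized 1..n):
  {B}: scan cost=120, card=120
  {C}: scan cost=150, card=150
  {A}: scan cost=250, card=250
  {BC}: card=900; try (C,nl_idx)→1980, (B,hash)→1980, (C,merge)→2430, (B,merge)→2460, (C,hash)→2640, (C,nl)→18120 …(+1); best=1980 via (C,nl_idx)
  {AC}: card=150; try (C,nl_idx)→2400, (C,hash)→2900, (A,merge)→3750, (C,merge)→3850, (A,hash)→4300, (A,nl)→37650 …(+1); best=2400 via (C,nl_idx)
  {ABC}: card=900; try (B,hash)→4230, (B,merge)→4710, (A,hash)→6880, (A,merge)→14130, (B,nl)→20400, (A,nl)→226980; best=4230 via (B,hash)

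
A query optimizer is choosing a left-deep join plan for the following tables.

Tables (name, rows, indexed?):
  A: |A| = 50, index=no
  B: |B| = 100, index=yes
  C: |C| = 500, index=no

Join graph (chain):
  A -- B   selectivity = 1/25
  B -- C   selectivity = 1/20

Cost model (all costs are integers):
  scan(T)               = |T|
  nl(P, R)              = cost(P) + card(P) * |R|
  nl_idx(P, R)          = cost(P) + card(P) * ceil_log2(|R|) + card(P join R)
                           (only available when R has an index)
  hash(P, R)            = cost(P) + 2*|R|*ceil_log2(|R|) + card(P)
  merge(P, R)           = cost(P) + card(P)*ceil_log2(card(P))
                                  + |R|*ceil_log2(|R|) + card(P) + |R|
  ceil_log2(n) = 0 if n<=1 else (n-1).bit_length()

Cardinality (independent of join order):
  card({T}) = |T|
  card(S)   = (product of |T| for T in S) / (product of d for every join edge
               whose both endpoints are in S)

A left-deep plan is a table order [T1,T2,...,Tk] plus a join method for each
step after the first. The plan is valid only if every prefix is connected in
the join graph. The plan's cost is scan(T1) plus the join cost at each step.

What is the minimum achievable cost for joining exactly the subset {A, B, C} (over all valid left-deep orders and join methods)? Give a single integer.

5500

Selinger DP over subsets of {A,B,C}:
  {A}: scan cost=50, card=50
  {B}: scan cost=100, card=100
  {C}: scan cost=500, card=500
  {AB}: card=200; try (B,nl_idx)→600, (A,hash)→800, (B,merge)→1200, (A,merge)→1250, (B,hash)→1500, (B,nl)→5050 …(+1); best=600 via (B,nl_idx)
  {BC}: card=2500; try (B,hash)→2400, (C,merge)→5900, (B,merge)→6300, (B,nl_idx)→6500, (C,hash)→9200, (C,nl)→50100 …(+1); best=2400 via (B,hash)
  {ABC}: card=5000; try (A,hash)→5500, (C,merge)→7400, (C,hash)→9800, (A,merge)→35250, (C,nl)→100600, (A,nl)→127400; best=5500 via (A,hash)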